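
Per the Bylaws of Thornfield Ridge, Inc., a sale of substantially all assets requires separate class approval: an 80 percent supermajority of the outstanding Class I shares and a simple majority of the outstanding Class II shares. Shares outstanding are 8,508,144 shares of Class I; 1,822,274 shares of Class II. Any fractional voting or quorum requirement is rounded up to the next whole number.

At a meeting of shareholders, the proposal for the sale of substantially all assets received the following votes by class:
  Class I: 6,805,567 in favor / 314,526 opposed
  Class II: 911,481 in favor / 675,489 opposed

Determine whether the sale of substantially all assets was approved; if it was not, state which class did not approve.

Not approved — the Class I shares did not give the required vote.

Class I: 4/5 of 8508144 = 6806515.20, rounded up to 6806516; 6,806,516 required, 6,805,567 in favor — not approved.
Class II: a majority of 1822274 is 911138; 911,138 required, 911,481 in favor — approved.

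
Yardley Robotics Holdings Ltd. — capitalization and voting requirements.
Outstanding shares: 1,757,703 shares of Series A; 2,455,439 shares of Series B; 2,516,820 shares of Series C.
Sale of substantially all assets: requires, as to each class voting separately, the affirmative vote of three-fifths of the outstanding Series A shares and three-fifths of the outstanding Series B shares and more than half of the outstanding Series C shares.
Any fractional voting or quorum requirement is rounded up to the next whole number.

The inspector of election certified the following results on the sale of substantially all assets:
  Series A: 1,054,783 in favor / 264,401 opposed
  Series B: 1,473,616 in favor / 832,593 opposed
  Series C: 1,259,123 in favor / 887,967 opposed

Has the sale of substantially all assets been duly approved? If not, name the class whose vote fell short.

Approved — every class gave the required vote.

Series A: 3/5 of 1757703 = 1054621.80, rounded up to 1054622; 1,054,622 required, 1,054,783 in favor — approved.
Series B: 3/5 of 2455439 = 1473263.40, rounded up to 1473264; 1,473,264 required, 1,473,616 in favor — approved.
Series C: a majority of 2516820 is 1258411; 1,258,411 required, 1,259,123 in favor — approved.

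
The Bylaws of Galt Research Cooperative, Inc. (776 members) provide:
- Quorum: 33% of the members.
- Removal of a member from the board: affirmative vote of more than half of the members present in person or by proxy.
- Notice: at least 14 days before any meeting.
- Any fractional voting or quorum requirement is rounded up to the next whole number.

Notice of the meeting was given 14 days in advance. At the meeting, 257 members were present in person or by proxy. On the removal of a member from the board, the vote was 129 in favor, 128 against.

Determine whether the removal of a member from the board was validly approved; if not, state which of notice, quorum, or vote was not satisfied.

Valid — all requirements satisfied.

Notice: 14 days given; 14 required. Satisfied.
Quorum: 33% of 776 = 256.08, rounded up to 257; 257 present. Satisfied.
Vote: requires a majority of those present (257); a majority of 257 is 129, so 129 needed; 129 in favor. Satisfied.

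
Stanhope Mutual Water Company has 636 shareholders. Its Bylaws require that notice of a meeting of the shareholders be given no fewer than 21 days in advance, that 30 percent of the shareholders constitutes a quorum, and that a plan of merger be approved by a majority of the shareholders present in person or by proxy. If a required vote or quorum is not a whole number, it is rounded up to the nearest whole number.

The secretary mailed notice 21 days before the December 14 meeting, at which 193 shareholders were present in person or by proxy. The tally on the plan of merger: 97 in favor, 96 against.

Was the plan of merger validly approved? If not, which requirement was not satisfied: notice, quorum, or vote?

Valid — all requirements satisfied.

Notice: 21 days given; 21 required. Satisfied.
Quorum: 30% of 636 = 190.80, rounded up to 191; 193 present. Satisfied.
Vote: requires a majority of those present (193); a majority of 193 is 97, so 97 needed; 97 in favor. Satisfied.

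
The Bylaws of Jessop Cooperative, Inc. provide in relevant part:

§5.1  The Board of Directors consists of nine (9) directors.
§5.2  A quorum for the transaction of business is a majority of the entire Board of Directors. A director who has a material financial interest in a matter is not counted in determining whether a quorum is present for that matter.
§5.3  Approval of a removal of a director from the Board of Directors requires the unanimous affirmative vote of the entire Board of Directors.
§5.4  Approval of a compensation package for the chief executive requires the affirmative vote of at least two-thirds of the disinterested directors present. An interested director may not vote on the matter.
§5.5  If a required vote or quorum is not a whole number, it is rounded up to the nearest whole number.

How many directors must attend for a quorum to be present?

A majority of 9 is 5.

5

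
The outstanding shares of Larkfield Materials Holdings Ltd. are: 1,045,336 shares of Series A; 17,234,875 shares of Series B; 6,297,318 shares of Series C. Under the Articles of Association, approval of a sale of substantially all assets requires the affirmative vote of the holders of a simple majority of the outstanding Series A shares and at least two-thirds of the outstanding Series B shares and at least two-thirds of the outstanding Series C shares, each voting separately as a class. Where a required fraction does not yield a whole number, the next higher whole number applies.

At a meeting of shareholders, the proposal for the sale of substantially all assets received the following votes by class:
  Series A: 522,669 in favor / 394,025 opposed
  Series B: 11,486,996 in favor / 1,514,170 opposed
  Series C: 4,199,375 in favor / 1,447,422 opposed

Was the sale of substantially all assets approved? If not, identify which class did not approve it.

Series A: a majority of 1045336 is 522669; 522,669 required, 522,669 in favor — approved.
Series B: 2/3 of 17234875 = 11489916.67, rounded up to 11489917; 11,489,917 required, 11,486,996 in favor — not approved.
Series C: 2/3 of 6297318 = 4198212; 4,198,212 required, 4,199,375 in favor — approved.

Not approved — the Series B shares did not give the required vote.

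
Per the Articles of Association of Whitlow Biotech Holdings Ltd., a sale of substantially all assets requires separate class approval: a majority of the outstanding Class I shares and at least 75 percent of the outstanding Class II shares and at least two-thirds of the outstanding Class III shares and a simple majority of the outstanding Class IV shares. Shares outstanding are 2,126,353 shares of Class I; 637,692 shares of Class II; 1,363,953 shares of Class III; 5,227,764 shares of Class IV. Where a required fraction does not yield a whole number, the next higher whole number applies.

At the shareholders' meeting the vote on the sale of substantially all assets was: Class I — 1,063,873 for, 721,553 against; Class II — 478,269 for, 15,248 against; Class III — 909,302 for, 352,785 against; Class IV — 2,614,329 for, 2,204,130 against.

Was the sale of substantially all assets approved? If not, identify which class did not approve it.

Approved — every class gave the required vote.

Class I: a majority of 2126353 is 1063177; 1,063,177 required, 1,063,873 in favor — approved.
Class II: 3/4 of 637692 = 478269; 478,269 required, 478,269 in favor — approved.
Class III: 2/3 of 1363953 = 909302; 909,302 required, 909,302 in favor — approved.
Class IV: a majority of 5227764 is 2613883; 2,613,883 required, 2,614,329 in favor — approved.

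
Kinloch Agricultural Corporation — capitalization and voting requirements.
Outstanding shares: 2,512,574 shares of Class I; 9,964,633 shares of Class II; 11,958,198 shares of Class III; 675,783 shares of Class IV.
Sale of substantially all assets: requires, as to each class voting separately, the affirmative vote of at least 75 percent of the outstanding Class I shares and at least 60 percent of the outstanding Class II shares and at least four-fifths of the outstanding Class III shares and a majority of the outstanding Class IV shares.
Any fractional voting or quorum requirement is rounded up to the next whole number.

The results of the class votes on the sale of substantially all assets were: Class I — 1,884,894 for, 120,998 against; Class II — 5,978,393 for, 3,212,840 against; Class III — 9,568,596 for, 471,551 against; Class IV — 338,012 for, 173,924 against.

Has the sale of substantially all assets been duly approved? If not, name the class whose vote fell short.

Not approved — the Class II shares did not give the required vote.

Class I: 3/4 of 2512574 = 1884430.50, rounded up to 1884431; 1,884,431 required, 1,884,894 in favor — approved.
Class II: 3/5 of 9964633 = 5978779.80, rounded up to 5978780; 5,978,780 required, 5,978,393 in favor — not approved.
Class III: 4/5 of 11958198 = 9566558.40, rounded up to 9566559; 9,566,559 required, 9,568,596 in favor — approved.
Class IV: a majority of 675783 is 337892; 337,892 required, 338,012 in favor — approved.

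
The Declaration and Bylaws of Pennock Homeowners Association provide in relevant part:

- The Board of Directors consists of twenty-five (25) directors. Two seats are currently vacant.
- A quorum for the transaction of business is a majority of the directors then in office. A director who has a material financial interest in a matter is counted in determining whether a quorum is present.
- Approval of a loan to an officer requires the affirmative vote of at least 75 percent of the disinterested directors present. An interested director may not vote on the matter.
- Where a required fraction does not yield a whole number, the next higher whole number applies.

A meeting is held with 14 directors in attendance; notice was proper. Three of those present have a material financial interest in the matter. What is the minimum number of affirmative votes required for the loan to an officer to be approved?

9

The loan to an officer requires three-fourths of the disinterested directors present (14 − 3 = 11).
3/4 of 11 = 8.25, rounded up to 9.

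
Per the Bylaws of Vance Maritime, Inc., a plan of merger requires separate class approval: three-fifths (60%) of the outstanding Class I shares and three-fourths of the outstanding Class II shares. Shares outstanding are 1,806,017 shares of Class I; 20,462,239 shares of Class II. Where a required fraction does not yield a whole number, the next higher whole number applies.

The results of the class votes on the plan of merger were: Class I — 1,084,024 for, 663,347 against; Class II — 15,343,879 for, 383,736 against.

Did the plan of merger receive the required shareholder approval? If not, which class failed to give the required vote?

Class I: 3/5 of 1806017 = 1083610.20, rounded up to 1083611; 1,083,611 required, 1,084,024 in favor — approved.
Class II: 3/4 of 20462239 = 15346679.25, rounded up to 15346680; 15,346,680 required, 15,343,879 in favor — not approved.

Not approved — the Class II shares did not give the required vote.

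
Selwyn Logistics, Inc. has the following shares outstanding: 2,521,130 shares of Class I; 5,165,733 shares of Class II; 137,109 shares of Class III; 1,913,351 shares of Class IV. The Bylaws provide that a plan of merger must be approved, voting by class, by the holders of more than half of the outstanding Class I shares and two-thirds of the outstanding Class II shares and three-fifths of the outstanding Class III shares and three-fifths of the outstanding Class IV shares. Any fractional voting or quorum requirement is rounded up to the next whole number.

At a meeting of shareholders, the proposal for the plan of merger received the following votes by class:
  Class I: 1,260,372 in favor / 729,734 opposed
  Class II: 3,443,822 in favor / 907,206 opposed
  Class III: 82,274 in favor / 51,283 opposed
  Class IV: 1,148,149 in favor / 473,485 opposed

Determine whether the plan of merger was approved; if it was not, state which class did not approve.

Class I: a majority of 2521130 is 1260566; 1,260,566 required, 1,260,372 in favor — not approved.
Class II: 2/3 of 5165733 = 3443822; 3,443,822 required, 3,443,822 in favor — approved.
Class III: 3/5 of 137109 = 82265.40, rounded up to 82266; 82,266 required, 82,274 in favor — approved.
Class IV: 3/5 of 1913351 = 1148010.60, rounded up to 1148011; 1,148,011 required, 1,148,149 in favor — approved.

Not approved — the Class I shares did not give the required vote.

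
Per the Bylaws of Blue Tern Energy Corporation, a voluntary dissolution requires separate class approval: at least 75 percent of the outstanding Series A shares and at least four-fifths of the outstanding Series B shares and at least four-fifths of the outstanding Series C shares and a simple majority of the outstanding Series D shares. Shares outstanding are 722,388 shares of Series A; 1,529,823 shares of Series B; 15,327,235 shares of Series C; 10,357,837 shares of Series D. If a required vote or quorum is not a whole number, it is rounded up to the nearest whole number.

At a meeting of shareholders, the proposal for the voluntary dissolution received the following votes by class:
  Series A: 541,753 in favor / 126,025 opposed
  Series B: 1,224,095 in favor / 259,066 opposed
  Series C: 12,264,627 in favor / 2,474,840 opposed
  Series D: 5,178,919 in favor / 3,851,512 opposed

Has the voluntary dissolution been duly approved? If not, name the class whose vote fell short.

Not approved — the Series A shares did not give the required vote.

Series A: 3/4 of 722388 = 541791; 541,791 required, 541,753 in favor — not approved.
Series B: 4/5 of 1529823 = 1223858.40, rounded up to 1223859; 1,223,859 required, 1,224,095 in favor — approved.
Series C: 4/5 of 15327235 = 12261788; 12,261,788 required, 12,264,627 in favor — approved.
Series D: a majority of 10357837 is 5178919; 5,178,919 required, 5,178,919 in favor — approved.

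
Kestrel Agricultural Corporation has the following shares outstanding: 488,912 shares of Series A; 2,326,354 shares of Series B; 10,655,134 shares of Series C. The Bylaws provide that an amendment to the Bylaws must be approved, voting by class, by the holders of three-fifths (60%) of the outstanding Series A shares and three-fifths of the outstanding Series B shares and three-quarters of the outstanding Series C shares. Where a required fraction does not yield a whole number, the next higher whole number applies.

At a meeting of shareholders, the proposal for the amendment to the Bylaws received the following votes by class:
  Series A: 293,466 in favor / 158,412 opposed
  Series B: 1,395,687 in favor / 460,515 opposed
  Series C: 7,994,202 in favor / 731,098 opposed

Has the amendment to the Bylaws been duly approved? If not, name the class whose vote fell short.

Not approved — the Series B shares did not give the required vote.

Series A: 3/5 of 488912 = 293347.20, rounded up to 293348; 293,348 required, 293,466 in favor — approved.
Series B: 3/5 of 2326354 = 1395812.40, rounded up to 1395813; 1,395,813 required, 1,395,687 in favor — not approved.
Series C: 3/4 of 10655134 = 7991350.50, rounded up to 7991351; 7,991,351 required, 7,994,202 in favor — approved.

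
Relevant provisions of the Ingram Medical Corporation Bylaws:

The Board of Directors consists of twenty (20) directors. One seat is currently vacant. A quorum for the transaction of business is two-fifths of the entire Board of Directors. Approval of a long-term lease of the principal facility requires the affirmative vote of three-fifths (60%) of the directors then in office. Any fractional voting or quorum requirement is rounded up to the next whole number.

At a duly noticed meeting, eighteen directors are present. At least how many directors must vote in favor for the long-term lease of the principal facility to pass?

The long-term lease of the principal facility requires three-fifths of the directors then in office (19).
3/5 of 19 = 11.40, rounded up to 12.

12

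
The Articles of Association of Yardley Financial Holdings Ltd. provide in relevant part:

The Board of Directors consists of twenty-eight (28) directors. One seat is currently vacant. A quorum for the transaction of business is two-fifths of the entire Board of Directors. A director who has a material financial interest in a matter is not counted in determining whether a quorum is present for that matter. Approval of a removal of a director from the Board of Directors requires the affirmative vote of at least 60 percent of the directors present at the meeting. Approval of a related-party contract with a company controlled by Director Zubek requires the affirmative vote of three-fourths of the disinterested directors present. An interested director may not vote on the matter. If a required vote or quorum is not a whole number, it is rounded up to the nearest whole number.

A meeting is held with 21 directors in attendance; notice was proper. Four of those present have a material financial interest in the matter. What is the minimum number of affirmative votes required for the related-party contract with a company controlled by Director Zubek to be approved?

13

The related-party contract with a company controlled by Director Zubek requires three-fourths of the disinterested directors present (21 − 4 = 17).
3/4 of 17 = 12.75, rounded up to 13.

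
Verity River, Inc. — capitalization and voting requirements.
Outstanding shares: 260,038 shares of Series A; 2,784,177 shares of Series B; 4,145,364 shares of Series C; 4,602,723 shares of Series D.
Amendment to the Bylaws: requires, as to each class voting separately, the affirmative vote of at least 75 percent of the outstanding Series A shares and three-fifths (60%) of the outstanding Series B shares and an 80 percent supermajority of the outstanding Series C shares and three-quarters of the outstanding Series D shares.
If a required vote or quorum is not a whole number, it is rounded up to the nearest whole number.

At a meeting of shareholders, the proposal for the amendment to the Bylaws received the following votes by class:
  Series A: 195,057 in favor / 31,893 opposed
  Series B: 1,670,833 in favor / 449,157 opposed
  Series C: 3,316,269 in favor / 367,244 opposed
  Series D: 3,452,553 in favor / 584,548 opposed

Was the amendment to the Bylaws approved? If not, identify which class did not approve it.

Series A: 3/4 of 260038 = 195028.50, rounded up to 195029; 195,029 required, 195,057 in favor — approved.
Series B: 3/5 of 2784177 = 1670506.20, rounded up to 1670507; 1,670,507 required, 1,670,833 in favor — approved.
Series C: 4/5 of 4145364 = 3316291.20, rounded up to 3316292; 3,316,292 required, 3,316,269 in favor — not approved.
Series D: 3/4 of 4602723 = 3452042.25, rounded up to 3452043; 3,452,043 required, 3,452,553 in favor — approved.

Not approved — the Series C shares did not give the required vote.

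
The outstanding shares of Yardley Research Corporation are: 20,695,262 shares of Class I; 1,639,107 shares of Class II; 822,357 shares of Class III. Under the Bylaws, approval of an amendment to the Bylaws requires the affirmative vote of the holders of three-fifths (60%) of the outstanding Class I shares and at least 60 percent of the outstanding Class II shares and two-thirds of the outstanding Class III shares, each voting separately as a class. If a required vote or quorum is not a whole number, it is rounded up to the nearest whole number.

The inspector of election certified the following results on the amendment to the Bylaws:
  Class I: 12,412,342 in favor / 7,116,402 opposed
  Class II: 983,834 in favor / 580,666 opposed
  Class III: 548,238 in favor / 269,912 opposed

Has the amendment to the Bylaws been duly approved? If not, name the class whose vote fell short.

Not approved — the Class I shares did not give the required vote.

Class I: 3/5 of 20695262 = 12417157.20, rounded up to 12417158; 12,417,158 required, 12,412,342 in favor — not approved.
Class II: 3/5 of 1639107 = 983464.20, rounded up to 983465; 983,465 required, 983,834 in favor — approved.
Class III: 2/3 of 822357 = 548238; 548,238 required, 548,238 in favor — approved.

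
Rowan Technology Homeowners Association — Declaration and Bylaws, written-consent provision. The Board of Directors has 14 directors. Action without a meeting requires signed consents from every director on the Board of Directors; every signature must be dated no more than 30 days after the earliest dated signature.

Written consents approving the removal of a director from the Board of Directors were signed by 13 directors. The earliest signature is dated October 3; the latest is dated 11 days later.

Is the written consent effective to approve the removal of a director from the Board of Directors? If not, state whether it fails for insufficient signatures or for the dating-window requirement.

Not effective — insufficient signatures.

Signatures required: the unanimous vote of 14 — unanimous means all 14, so 14 needed; 13 signed. Insufficient.
Dating window: the latest signature is 11 days after the earliest; the limit is 30 days. Within the window.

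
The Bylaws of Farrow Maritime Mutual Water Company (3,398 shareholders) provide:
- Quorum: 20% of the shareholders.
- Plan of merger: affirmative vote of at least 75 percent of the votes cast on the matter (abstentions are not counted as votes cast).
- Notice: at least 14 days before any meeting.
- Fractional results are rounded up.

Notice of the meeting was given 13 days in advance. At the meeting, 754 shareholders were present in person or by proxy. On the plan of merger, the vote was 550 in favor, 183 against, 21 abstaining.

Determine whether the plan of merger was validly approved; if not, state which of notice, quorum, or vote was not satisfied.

Invalid — notice requirement not satisfied.

Notice: 13 days given; 14 required. Not satisfied.
Quorum: 20% of 3,398 = 679.60, rounded up to 680; 754 present. Satisfied.
Vote: requires three-fourths of the votes cast (754 − 21 abstaining = 733); 3/4 of 733 = 549.75, rounded up to 550, so 550 needed; 550 in favor. Satisfied.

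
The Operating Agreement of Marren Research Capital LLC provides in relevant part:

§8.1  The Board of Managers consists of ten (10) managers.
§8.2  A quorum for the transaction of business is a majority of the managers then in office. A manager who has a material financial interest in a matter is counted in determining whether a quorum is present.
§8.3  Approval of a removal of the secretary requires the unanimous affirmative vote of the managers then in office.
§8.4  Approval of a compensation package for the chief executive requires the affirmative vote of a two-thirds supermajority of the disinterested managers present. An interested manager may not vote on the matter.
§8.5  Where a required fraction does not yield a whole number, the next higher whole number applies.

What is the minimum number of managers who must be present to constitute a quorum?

A majority of 10 is 6.

6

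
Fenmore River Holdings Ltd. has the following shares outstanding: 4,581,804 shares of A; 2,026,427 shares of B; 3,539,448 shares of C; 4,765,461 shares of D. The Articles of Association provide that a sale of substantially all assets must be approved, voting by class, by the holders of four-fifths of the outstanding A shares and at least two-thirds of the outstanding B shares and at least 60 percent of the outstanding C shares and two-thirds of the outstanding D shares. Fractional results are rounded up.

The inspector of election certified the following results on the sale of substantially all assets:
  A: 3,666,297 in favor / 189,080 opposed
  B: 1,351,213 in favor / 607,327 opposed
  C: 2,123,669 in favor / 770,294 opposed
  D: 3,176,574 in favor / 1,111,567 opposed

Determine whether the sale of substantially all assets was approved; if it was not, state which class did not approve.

Not approved — the D shares did not give the required vote.

A: 4/5 of 4581804 = 3665443.20, rounded up to 3665444; 3,665,444 required, 3,666,297 in favor — approved.
B: 2/3 of 2026427 = 1350951.33, rounded up to 1350952; 1,350,952 required, 1,351,213 in favor — approved.
C: 3/5 of 3539448 = 2123668.80, rounded up to 2123669; 2,123,669 required, 2,123,669 in favor — approved.
D: 2/3 of 4765461 = 3176974; 3,176,974 required, 3,176,574 in favor — not approved.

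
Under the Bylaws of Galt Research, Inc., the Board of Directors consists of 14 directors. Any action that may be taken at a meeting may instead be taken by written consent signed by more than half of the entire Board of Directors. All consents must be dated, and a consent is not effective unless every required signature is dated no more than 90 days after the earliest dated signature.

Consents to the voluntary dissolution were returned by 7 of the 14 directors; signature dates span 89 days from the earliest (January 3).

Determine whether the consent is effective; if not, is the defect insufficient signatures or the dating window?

Not effective — insufficient signatures.

Signatures required: more than half of 14 — a majority of 14 is 8, so 8 needed; 7 signed. Insufficient.
Dating window: the latest signature is 89 days after the earliest; the limit is 90 days. Within the window.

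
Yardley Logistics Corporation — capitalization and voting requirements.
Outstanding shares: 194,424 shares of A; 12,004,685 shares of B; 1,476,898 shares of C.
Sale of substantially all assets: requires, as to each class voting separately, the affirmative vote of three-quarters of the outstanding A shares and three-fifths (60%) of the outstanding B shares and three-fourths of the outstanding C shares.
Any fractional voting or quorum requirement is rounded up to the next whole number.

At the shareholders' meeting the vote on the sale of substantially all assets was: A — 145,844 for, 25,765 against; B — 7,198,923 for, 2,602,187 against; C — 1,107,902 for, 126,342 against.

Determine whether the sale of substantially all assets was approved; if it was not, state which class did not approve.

A: 3/4 of 194424 = 145818; 145,818 required, 145,844 in favor — approved.
B: 3/5 of 12004685 = 7202811; 7,202,811 required, 7,198,923 in favor — not approved.
C: 3/4 of 1476898 = 1107673.50, rounded up to 1107674; 1,107,674 required, 1,107,902 in favor — approved.

Not approved — the B shares did not give the required vote.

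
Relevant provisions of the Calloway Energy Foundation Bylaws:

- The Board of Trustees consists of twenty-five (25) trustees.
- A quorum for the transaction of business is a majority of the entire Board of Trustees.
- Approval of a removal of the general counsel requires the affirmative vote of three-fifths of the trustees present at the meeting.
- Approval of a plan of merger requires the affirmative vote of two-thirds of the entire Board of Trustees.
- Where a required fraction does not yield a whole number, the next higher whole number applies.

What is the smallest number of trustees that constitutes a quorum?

A majority of 25 is 13.

13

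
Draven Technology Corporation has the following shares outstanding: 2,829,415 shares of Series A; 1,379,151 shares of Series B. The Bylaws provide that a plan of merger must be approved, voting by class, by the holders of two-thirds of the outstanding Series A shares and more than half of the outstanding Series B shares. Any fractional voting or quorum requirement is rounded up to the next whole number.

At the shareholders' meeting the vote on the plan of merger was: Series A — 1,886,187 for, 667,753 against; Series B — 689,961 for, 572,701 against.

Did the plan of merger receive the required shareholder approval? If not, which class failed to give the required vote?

Series A: 2/3 of 2829415 = 1886276.67, rounded up to 1886277; 1,886,277 required, 1,886,187 in favor — not approved.
Series B: a majority of 1379151 is 689576; 689,576 required, 689,961 in favor — approved.

Not approved — the Series A shares did not give the required vote.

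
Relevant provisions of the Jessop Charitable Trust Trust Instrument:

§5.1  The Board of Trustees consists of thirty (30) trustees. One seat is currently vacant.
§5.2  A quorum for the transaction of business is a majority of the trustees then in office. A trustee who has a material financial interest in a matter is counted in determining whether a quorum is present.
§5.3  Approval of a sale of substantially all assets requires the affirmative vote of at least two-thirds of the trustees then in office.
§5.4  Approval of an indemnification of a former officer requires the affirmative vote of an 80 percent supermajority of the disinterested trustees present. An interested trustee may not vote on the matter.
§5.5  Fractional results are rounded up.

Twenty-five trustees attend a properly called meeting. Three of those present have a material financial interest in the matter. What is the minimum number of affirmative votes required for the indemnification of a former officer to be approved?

18

The indemnification of a former officer requires four-fifths of the disinterested trustees present (25 − 3 = 22).
4/5 of 22 = 17.60, rounded up to 18.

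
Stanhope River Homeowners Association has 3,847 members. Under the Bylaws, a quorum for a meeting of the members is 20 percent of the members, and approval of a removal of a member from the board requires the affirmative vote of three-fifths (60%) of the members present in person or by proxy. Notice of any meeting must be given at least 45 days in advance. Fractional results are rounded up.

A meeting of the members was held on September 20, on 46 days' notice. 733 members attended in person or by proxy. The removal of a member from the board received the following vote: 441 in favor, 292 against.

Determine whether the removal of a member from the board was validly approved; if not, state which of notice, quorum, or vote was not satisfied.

Notice: 46 days given; 45 required. Satisfied.
Quorum: 20% of 3,847 = 769.40, rounded up to 770; 733 present. Not satisfied.
Vote: requires three-fifths of those present (733); 3/5 of 733 = 439.80, rounded up to 440, so 440 needed; 441 in favor. Satisfied.

Invalid — quorum requirement not satisfied.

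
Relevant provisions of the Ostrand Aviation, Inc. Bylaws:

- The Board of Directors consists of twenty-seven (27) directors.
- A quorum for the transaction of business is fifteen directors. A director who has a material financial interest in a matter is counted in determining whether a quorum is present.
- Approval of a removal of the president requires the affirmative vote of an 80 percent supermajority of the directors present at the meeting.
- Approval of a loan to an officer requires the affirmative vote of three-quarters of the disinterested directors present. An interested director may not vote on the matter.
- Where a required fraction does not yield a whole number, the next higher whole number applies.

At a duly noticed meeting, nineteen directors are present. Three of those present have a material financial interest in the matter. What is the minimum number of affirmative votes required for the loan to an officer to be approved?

12

The loan to an officer requires three-fourths of the disinterested directors present (19 − 3 = 16).
3/4 of 16 = 12.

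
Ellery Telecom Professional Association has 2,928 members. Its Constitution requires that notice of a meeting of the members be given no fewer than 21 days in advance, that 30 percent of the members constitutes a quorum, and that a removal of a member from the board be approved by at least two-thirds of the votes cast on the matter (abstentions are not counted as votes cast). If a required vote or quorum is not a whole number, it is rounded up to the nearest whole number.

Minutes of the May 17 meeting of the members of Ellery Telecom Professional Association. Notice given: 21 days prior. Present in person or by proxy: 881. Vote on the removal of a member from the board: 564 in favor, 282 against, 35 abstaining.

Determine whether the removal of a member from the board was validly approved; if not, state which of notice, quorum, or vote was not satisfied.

Notice: 21 days given; 21 required. Satisfied.
Quorum: 30% of 2,928 = 878.40, rounded up to 879; 881 present. Satisfied.
Vote: requires two-thirds of the votes cast (881 − 35 abstaining = 846); 2/3 of 846 = 564, so 564 needed; 564 in favor. Satisfied.

Valid — all requirements satisfied.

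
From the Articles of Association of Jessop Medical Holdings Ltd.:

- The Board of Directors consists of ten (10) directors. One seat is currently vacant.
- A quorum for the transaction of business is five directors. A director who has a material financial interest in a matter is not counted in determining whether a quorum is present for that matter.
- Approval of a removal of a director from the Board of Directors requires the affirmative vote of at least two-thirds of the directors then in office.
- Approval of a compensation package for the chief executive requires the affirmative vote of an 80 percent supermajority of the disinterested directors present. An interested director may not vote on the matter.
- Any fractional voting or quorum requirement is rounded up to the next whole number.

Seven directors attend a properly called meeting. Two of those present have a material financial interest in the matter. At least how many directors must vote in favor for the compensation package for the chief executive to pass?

4

The compensation package for the chief executive requires four-fifths of the disinterested directors present (7 − 2 = 5).
4/5 of 5 = 4.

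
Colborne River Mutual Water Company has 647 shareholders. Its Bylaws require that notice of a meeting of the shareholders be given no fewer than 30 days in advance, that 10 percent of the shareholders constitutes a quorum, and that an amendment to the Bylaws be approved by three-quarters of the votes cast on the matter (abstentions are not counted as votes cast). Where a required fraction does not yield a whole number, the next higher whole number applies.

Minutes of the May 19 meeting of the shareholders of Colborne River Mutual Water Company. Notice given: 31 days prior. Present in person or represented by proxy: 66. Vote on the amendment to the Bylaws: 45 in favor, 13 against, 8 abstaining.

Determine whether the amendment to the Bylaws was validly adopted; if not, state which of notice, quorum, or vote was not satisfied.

Valid — all requirements satisfied.

Notice: 31 days given; 30 required. Satisfied.
Quorum: 10% of 647 = 64.70, rounded up to 65; 66 present. Satisfied.
Vote: requires three-fourths of the votes cast (66 − 8 abstaining = 58); 3/4 of 58 = 43.50, rounded up to 44, so 44 needed; 45 in favor. Satisfied.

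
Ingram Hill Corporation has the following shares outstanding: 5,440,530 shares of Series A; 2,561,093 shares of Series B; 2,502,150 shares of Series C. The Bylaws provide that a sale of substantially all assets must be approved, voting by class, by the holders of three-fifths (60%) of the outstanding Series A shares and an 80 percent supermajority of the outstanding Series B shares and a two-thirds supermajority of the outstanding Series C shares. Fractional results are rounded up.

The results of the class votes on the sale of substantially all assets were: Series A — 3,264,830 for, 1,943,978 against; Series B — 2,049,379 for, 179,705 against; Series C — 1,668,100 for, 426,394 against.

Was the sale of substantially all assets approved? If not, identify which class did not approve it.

Approved — every class gave the required vote.

Series A: 3/5 of 5440530 = 3264318; 3,264,318 required, 3,264,830 in favor — approved.
Series B: 4/5 of 2561093 = 2048874.40, rounded up to 2048875; 2,048,875 required, 2,049,379 in favor — approved.
Series C: 2/3 of 2502150 = 1668100; 1,668,100 required, 1,668,100 in favor — approved.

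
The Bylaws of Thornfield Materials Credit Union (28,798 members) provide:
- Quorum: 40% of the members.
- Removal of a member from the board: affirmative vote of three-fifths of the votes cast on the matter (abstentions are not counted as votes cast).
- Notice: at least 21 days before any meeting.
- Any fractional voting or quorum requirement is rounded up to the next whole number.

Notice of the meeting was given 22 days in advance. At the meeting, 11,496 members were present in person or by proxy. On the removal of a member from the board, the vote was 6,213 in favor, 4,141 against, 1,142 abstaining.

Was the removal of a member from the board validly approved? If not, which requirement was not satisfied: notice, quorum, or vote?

Notice: 22 days given; 21 required. Satisfied.
Quorum: 40% of 28,798 = 11,519.20, rounded up to 11,520; 11,496 present. Not satisfied.
Vote: requires three-fifths of the votes cast (11,496 − 1,142 abstaining = 10,354); 3/5 of 10354 = 6212.40, rounded up to 6213, so 6,213 needed; 6,213 in favor. Satisfied.

Invalid — quorum requirement not satisfied.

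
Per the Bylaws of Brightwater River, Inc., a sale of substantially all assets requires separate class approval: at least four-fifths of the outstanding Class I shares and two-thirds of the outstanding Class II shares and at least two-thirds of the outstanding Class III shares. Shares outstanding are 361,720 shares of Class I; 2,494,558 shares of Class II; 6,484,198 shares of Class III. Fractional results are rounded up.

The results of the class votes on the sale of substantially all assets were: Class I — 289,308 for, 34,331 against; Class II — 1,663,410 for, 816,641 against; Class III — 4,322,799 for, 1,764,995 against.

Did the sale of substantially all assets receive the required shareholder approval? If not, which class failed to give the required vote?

Class I: 4/5 of 361720 = 289376; 289,376 required, 289,308 in favor — not approved.
Class II: 2/3 of 2494558 = 1663038.67, rounded up to 1663039; 1,663,039 required, 1,663,410 in favor — approved.
Class III: 2/3 of 6484198 = 4322798.67, rounded up to 4322799; 4,322,799 required, 4,322,799 in favor — approved.

Not approved — the Class I shares did not give the required vote.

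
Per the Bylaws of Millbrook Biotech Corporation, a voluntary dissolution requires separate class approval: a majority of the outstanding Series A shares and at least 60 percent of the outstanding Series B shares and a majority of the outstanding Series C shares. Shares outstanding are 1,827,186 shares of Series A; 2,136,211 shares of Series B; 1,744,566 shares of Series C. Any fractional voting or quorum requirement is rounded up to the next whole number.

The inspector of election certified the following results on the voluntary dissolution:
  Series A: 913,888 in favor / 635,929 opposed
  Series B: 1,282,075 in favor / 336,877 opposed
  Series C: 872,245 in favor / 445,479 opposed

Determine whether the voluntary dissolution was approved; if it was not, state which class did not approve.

Not approved — the Series C shares did not give the required vote.

Series A: a majority of 1827186 is 913594; 913,594 required, 913,888 in favor — approved.
Series B: 3/5 of 2136211 = 1281726.60, rounded up to 1281727; 1,281,727 required, 1,282,075 in favor — approved.
Series C: a majority of 1744566 is 872284; 872,284 required, 872,245 in favor — not approved.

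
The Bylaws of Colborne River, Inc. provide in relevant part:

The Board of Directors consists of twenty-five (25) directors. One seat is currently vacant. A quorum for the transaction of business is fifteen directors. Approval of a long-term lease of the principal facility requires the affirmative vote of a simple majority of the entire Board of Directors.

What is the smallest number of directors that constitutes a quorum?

The quorum is fixed at 15.

15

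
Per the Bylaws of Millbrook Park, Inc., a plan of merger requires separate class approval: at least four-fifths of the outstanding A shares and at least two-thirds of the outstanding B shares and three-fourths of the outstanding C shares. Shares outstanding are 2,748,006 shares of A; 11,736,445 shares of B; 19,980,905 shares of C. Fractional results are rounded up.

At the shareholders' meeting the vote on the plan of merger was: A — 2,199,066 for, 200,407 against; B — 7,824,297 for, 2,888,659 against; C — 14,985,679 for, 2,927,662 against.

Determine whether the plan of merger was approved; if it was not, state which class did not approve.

A: 4/5 of 2748006 = 2198404.80, rounded up to 2198405; 2,198,405 required, 2,199,066 in favor — approved.
B: 2/3 of 11736445 = 7824296.67, rounded up to 7824297; 7,824,297 required, 7,824,297 in favor — approved.
C: 3/4 of 19980905 = 14985678.75, rounded up to 14985679; 14,985,679 required, 14,985,679 in favor — approved.

Approved — every class gave the required vote.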